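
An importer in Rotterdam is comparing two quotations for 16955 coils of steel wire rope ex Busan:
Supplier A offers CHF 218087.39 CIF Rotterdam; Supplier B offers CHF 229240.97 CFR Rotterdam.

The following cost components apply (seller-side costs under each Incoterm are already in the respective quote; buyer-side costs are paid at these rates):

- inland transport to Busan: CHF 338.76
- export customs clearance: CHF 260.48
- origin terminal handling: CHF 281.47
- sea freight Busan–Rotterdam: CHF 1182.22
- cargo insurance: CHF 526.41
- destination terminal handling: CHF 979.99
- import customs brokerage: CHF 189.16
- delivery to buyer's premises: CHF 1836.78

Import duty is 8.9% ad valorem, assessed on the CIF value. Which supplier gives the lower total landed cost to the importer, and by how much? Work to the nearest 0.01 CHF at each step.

Supplier A (CIF):
The CIF price already equals the CIF value: 218087.39
Import duty = 218087.39 × 8.9% = 19409.78
Buyer bears (A): 979.99 + 189.16 + 1836.78 = 3005.93
Landed cost (A) = invoice 218087.39 + 3005.93 + duty 19409.78 = 240503.10
Supplier B (CFR):
CIF value = CFR price + insurance = 229240.97 + 526.41 = 229767.38
Import duty = 229767.38 × 8.9% = 20449.30
Buyer bears (B): 526.41 + 979.99 + 189.16 + 1836.78 = 3532.34
Landed cost (B) = invoice 229240.97 + 3532.34 + duty 20449.30 = 253222.61
Difference = |240503.10 − 253222.61| = 12719.51

Supplier A is cheaper by CHF 12719.51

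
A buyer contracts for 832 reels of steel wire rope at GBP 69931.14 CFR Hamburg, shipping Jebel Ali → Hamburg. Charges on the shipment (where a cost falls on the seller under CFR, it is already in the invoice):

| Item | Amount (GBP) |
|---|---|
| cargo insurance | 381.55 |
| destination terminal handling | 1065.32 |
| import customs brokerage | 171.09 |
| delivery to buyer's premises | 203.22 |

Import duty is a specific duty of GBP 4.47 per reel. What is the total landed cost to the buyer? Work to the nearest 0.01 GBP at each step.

CFR: the seller pays costs through ocean freight to the destination port, but not insurance.
CIF value = CFR price + insurance = 69931.14 + 381.55 = 70312.69
Import duty = 832 × 4.47 = 3719.04
Buyer bears: insurance 381.55 + destination terminal 1065.32 + brokerage 171.09 + delivery 203.22 + duty 3719.04 = 5540.22
Landed cost = invoice 69931.14 + 5540.22 = 75471.36

Total landed cost: GBP 75471.36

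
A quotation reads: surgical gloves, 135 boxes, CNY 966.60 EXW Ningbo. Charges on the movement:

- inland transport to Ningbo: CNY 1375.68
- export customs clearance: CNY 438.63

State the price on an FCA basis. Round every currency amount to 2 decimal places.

FCA price: CNY 2780.91

From EXW to FCA, the seller additionally bears: inland to port, export clearance.
FCA price = 966.60 + 1375.68 + 438.63 = 2780.91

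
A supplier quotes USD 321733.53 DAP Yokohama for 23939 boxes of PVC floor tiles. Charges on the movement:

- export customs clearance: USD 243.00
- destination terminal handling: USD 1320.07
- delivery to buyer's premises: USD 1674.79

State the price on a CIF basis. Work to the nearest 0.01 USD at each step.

Not relevant to the conversion: export clearance — on the seller under both DAP and CIF; already in the DAP price and stays in the CIF price.
From DAP to CIF, the seller no longer bears: destination terminal, delivery.
CIF price = 321733.53 − 1320.07 − 1674.79 = 318738.67

CIF price: USD 318738.67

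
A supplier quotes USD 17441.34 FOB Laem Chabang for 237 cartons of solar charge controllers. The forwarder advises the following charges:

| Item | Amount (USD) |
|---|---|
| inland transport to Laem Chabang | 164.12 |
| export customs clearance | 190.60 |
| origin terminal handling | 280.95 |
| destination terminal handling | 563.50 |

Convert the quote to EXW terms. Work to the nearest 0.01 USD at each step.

Not relevant to the conversion: destination terminal — on the buyer under both terms; not part of either seller's price.
From FOB to EXW, the seller no longer bears: inland to port, export clearance, origin terminal.
EXW price = 17441.34 − 164.12 − 190.60 − 280.95 = 16805.67

EXW price: USD 16805.67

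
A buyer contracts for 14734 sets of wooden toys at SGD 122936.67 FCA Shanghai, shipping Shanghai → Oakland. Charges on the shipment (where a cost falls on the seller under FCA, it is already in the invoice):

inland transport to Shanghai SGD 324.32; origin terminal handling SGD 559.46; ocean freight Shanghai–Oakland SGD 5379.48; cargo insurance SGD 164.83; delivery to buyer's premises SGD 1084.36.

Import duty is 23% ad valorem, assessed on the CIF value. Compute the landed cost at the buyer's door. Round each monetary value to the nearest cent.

FCA: the seller delivers export-cleared goods to the carrier; the buyer bears costs from that point.
Already in the invoice (seller's account under FCA): inland to port — exclude.
CIF value = FCA price + origin terminal + freight + insurance = 122936.67 + 559.46 + 5379.48 + 164.83 = 129040.44
Import duty = 129040.44 × 23% = 29679.30
Buyer bears: origin terminal 559.46 + freight 5379.48 + insurance 164.83 + delivery 1084.36 + duty 29679.30 = 36867.43
Landed cost = invoice 122936.67 + 36867.43 = 159804.10

Total landed cost: SGD 159804.10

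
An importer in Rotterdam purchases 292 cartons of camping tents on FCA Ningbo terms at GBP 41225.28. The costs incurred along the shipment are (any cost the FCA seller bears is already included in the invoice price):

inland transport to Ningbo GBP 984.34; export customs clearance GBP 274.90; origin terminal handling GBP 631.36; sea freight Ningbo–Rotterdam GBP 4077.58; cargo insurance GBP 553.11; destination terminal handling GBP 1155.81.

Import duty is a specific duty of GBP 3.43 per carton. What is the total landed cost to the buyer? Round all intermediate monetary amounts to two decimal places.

FCA: the seller delivers export-cleared goods to the carrier; the buyer bears costs from that point.
Already in the invoice (seller's account under FCA): inland to port, export clearance — exclude.
CIF value = FCA price + origin terminal + freight + insurance = 41225.28 + 631.36 + 4077.58 + 553.11 = 46487.33
Import duty = 292 × 3.43 = 1001.56
Buyer bears: origin terminal 631.36 + freight 4077.58 + insurance 553.11 + destination terminal 1155.81 + duty 1001.56 = 7419.42
Landed cost = invoice 41225.28 + 7419.42 = 48644.70

Total landed cost: GBP 48644.70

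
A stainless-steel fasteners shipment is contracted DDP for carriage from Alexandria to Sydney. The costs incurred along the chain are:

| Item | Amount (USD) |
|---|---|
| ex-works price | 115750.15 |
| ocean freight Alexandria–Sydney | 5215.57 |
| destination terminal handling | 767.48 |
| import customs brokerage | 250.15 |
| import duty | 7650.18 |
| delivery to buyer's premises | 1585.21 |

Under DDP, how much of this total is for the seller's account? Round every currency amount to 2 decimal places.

Seller's account: USD 131218.74

DDP: the seller bears all costs including import duty.
Seller's account: goods 115750.15 + freight 5215.57 + destination terminal 767.48 + brokerage 250.15 + duty 7650.18 + delivery 1585.21 = 131218.74
Buyer's account: 0.00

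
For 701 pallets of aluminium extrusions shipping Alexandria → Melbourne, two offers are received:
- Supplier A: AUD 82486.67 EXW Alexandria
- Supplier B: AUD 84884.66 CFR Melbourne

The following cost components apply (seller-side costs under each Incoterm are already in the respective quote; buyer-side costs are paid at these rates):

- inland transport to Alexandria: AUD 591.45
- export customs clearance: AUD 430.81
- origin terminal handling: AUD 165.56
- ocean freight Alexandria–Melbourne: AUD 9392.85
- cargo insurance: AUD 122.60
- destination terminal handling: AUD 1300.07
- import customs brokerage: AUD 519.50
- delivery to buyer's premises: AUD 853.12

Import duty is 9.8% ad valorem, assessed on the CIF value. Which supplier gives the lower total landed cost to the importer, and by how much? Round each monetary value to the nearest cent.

Supplier B is cheaper by AUD 8984.58

Supplier A (EXW):
CIF value = EXW price + inland to port + export clearance + origin terminal + freight + insurance = 82486.67 + 591.45 + 430.81 + 165.56 + 9392.85 + 122.60 = 93189.94
Import duty = 93189.94 × 9.8% = 9132.61
Buyer bears (A): 591.45 + 430.81 + 165.56 + 9392.85 + 122.60 + 1300.07 + 519.50 + 853.12 = 13375.96
Landed cost (A) = invoice 82486.67 + 13375.96 + duty 9132.61 = 104995.24
Supplier B (CFR):
CIF value = CFR price + insurance = 84884.66 + 122.60 = 85007.26
Import duty = 85007.26 × 9.8% = 8330.71
Buyer bears (B): 122.60 + 1300.07 + 519.50 + 853.12 = 2795.29
Landed cost (B) = invoice 84884.66 + 2795.29 + duty 8330.71 = 96010.66
Difference = |104995.24 − 96010.66| = 8984.58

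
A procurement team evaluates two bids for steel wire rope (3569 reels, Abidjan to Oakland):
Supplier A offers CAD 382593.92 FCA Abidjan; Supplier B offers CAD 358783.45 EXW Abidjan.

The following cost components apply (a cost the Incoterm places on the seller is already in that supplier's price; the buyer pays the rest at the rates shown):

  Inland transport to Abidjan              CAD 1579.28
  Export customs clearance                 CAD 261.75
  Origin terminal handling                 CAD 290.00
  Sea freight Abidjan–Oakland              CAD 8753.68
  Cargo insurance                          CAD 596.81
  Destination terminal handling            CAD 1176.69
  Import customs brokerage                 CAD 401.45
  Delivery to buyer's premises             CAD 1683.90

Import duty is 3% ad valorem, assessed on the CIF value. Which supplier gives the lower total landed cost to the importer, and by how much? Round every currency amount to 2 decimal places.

Supplier B is cheaper by CAD 22628.52

Supplier A (FCA):
CIF value = FCA price + origin terminal + freight + insurance = 382593.92 + 290.00 + 8753.68 + 596.81 = 392234.41
Import duty = 392234.41 × 3% = 11767.03
Buyer bears (A): 290.00 + 8753.68 + 596.81 + 1176.69 + 401.45 + 1683.90 = 12902.53
Landed cost (A) = invoice 382593.92 + 12902.53 + duty 11767.03 = 407263.48
Supplier B (EXW):
CIF value = EXW price + inland to port + export clearance + origin terminal + freight + insurance = 358783.45 + 1579.28 + 261.75 + 290.00 + 8753.68 + 596.81 = 370264.97
Import duty = 370264.97 × 3% = 11107.95
Buyer bears (B): 1579.28 + 261.75 + 290.00 + 8753.68 + 596.81 + 1176.69 + 401.45 + 1683.90 = 14743.56
Landed cost (B) = invoice 358783.45 + 14743.56 + duty 11107.95 = 384634.96
Difference = |407263.48 − 384634.96| = 22628.52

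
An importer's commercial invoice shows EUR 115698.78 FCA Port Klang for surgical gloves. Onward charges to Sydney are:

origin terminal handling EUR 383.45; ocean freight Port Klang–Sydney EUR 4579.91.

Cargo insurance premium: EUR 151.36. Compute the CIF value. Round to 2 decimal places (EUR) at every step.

CIF value: EUR 120813.50

CIF = FCA price + pre-shipment costs + freight + insurance
CIF = 115698.78 + 383.45 + 4579.91 + 151.36 = 120813.50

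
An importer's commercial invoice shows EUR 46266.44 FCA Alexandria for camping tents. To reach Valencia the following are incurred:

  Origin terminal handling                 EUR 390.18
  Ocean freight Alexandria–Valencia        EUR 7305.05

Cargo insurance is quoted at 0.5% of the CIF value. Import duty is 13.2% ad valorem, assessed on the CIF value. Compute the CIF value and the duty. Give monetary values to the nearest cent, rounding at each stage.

Let C be the CIF value. C = FCA price + pre-shipment costs + freight + 0.5% × C
C − 0.5% × C = 46266.44 + 390.18 + 7305.05
0.995 × C = 53961.67
C = 53961.67 / 0.995 = 54232.83
Insurance premium = 0.5% × 54232.83 = 271.16
Import duty = 54232.83 × 13.2% = 7158.73

CIF value: EUR 54232.83; import duty: EUR 7158.73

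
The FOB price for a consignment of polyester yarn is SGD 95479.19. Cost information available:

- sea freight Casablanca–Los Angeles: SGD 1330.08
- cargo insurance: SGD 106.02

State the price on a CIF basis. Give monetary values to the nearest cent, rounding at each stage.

From FOB to CIF, the seller additionally bears: freight, insurance.
CIF price = 95479.19 + 1330.08 + 106.02 = 96915.29

CIF price: SGD 96915.29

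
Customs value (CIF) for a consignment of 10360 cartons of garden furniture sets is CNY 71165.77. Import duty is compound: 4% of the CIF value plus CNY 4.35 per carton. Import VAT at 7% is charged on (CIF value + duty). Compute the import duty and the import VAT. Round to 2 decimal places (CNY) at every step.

Ad valorem component: 71165.77 × 4% = 2846.63
Specific component: 10360 × 4.35 = 45066.00
Import duty = 2846.63 + 45066.00 = 47912.63
VAT base = CIF + duty = 71165.77 + 47912.63 = 119078.40
Import VAT = 119078.40 × 7% = 8335.49

Import duty: CNY 47912.63; import VAT: CNY 8335.49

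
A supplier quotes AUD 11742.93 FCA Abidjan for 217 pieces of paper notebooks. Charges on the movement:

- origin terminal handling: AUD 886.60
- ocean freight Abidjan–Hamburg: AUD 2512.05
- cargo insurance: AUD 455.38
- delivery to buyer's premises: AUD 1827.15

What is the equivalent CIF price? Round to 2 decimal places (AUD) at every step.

Not relevant to the conversion: delivery — on the buyer under both terms; not part of either seller's price.
From FCA to CIF, the seller additionally bears: origin terminal, freight, insurance.
CIF price = 11742.93 + 886.60 + 2512.05 + 455.38 = 15596.96

CIF price: AUD 15596.96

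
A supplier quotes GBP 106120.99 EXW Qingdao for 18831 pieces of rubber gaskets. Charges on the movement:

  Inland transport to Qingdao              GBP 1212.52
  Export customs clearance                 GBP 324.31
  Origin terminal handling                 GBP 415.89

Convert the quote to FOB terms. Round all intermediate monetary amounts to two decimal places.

From EXW to FOB, the seller additionally bears: inland to port, export clearance, origin terminal.
FOB price = 106120.99 + 1212.52 + 324.31 + 415.89 = 108073.71

FOB price: GBP 108073.71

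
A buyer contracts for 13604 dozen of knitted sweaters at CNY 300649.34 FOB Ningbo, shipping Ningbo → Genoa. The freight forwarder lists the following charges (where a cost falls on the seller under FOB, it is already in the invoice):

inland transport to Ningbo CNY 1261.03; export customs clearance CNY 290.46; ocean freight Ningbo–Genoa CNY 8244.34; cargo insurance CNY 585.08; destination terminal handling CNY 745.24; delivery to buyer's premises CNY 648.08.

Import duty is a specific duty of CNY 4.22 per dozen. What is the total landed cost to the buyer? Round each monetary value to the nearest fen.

FOB: the seller bears costs until goods are on board at the origin port; the buyer bears freight, insurance and all costs thereafter.
Already in the invoice (seller's account under FOB): inland to port, export clearance — exclude.
CIF value = FOB price + freight + insurance = 300649.34 + 8244.34 + 585.08 = 309478.76
Import duty = 13604 × 4.22 = 57408.88
Buyer bears: freight 8244.34 + insurance 585.08 + destination terminal 745.24 + delivery 648.08 + duty 57408.88 = 67631.62
Landed cost = invoice 300649.34 + 67631.62 = 368280.96

Total landed cost: CNY 368280.96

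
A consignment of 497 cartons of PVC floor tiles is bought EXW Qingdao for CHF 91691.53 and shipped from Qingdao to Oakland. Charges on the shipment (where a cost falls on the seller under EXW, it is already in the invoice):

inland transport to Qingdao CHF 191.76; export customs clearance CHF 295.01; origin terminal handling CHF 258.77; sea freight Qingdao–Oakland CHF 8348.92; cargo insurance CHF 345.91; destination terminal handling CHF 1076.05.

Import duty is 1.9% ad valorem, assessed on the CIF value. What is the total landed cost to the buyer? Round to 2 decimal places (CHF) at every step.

EXW: the seller makes goods available at their premises; the buyer bears all onward costs.
CIF value = EXW price + inland to port + export clearance + origin terminal + freight + insurance = 91691.53 + 191.76 + 295.01 + 258.77 + 8348.92 + 345.91 = 101131.90
Import duty = 101131.90 × 1.9% = 1921.51
Buyer bears: inland to port 191.76 + export clearance 295.01 + origin terminal 258.77 + freight 8348.92 + insurance 345.91 + destination terminal 1076.05 + duty 1921.51 = 12437.93
Landed cost = invoice 91691.53 + 12437.93 = 104129.46

Total landed cost: CHF 104129.46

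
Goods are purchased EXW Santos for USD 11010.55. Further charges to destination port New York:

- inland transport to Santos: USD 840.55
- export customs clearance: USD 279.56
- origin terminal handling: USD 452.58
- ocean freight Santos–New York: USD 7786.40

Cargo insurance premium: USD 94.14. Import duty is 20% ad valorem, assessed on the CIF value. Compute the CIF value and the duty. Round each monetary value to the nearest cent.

CIF value: USD 20463.78; import duty: USD 4092.76

CIF = EXW price + pre-shipment costs + freight + insurance
CIF = 11010.55 + 840.55 + 279.56 + 452.58 + 7786.40 + 94.14 = 20463.78
Import duty = 20463.78 × 20% = 4092.76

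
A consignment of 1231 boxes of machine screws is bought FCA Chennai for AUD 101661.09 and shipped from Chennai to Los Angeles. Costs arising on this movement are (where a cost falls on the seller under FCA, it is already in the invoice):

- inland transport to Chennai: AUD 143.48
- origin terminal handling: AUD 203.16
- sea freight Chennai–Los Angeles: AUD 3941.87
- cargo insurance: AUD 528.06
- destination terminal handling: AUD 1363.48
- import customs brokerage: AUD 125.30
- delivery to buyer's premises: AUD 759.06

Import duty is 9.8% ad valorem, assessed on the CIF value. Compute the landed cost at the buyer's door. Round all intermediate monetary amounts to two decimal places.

Total landed cost: AUD 119002.77

FCA: the seller delivers export-cleared goods to the carrier; the buyer bears costs from that point.
Already in the invoice (seller's account under FCA): inland to port — exclude.
CIF value = FCA price + origin terminal + freight + insurance = 101661.09 + 203.16 + 3941.87 + 528.06 = 106334.18
Import duty = 106334.18 × 9.8% = 10420.75
Buyer bears: origin terminal 203.16 + freight 3941.87 + insurance 528.06 + destination terminal 1363.48 + brokerage 125.30 + delivery 759.06 + duty 10420.75 = 17341.68
Landed cost = invoice 101661.09 + 17341.68 = 119002.77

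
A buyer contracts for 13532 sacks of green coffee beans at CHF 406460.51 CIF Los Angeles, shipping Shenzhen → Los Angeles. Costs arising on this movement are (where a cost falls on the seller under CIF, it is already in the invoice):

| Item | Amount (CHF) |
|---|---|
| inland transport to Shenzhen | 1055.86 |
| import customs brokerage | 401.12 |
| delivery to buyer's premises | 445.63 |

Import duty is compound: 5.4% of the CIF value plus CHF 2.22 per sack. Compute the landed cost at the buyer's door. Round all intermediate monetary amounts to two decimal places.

CIF: the seller pays costs through ocean freight and marine insurance to the destination port.
Already in the invoice (seller's account under CIF): inland to port — exclude.
The CIF price already equals the CIF value: 406460.51
Ad valorem component: 406460.51 × 5.4% = 21948.87
Specific component: 13532 × 2.22 = 30041.04
Import duty = 21948.87 + 30041.04 = 51989.91
Buyer bears: brokerage 401.12 + delivery 445.63 + duty 51989.91 = 52836.66
Landed cost = invoice 406460.51 + 52836.66 = 459297.17

Total landed cost: CHF 459297.17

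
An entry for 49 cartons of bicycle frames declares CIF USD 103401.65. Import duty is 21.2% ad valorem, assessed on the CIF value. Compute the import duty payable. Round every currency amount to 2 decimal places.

Import duty = 103401.65 × 21.2% = 21921.15

Import duty: USD 21921.15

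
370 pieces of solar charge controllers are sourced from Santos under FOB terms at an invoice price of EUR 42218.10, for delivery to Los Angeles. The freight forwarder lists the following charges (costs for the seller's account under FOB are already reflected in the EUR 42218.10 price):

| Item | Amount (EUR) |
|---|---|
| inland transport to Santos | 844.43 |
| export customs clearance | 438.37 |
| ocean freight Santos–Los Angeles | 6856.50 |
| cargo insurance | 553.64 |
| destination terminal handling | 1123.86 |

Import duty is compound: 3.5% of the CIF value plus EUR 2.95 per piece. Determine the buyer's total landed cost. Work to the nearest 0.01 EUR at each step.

FOB: the seller bears costs until goods are on board at the origin port; the buyer bears freight, insurance and all costs thereafter.
Already in the invoice (seller's account under FOB): inland to port, export clearance — exclude.
CIF value = FOB price + freight + insurance = 42218.10 + 6856.50 + 553.64 = 49628.24
Ad valorem component: 49628.24 × 3.5% = 1736.99
Specific component: 370 × 2.95 = 1091.50
Import duty = 1736.99 + 1091.50 = 2828.49
Buyer bears: freight 6856.50 + insurance 553.64 + destination terminal 1123.86 + duty 2828.49 = 11362.49
Landed cost = invoice 42218.10 + 11362.49 = 53580.59

Total landed cost: EUR 53580.59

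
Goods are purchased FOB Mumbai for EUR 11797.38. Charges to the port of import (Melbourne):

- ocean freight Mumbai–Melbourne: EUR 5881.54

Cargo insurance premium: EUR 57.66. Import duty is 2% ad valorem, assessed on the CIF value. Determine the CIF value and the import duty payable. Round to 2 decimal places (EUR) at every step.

CIF value: EUR 17736.58; import duty: EUR 354.73

CIF = FOB price + freight + insurance
CIF = 11797.38 + 5881.54 + 57.66 = 17736.58
Import duty = 17736.58 × 2% = 354.73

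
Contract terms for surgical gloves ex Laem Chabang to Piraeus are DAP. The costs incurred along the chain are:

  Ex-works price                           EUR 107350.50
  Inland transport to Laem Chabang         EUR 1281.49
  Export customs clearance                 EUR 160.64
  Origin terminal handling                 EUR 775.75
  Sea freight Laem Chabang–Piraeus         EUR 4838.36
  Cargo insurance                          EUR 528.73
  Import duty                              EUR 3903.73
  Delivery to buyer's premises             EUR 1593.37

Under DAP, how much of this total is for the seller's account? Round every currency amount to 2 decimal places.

Seller's account: EUR 116528.84

DAP: the seller bears all costs to the named destination except import duty and clearance.
Seller's account: goods 107350.50 + inland to port 1281.49 + export clearance 160.64 + origin terminal 775.75 + freight 4838.36 + insurance 528.73 + delivery 1593.37 = 116528.84
Buyer's account: duty 3903.73 = 3903.73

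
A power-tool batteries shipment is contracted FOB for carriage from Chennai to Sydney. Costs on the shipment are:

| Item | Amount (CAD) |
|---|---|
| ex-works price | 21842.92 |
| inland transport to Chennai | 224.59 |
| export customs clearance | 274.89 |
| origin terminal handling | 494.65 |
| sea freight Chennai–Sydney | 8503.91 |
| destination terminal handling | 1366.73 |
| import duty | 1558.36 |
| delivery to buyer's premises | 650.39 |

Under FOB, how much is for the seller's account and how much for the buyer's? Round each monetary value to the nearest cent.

FOB: the seller bears costs until goods are on board at the origin port; the buyer bears freight, insurance and all costs thereafter.
Seller's account: goods 21842.92 + inland to port 224.59 + export clearance 274.89 + origin terminal 494.65 = 22837.05
Buyer's account: freight 8503.91 + destination terminal 1366.73 + duty 1558.36 + delivery 650.39 = 12079.39

Seller: CAD 22837.05; buyer: CAD 12079.39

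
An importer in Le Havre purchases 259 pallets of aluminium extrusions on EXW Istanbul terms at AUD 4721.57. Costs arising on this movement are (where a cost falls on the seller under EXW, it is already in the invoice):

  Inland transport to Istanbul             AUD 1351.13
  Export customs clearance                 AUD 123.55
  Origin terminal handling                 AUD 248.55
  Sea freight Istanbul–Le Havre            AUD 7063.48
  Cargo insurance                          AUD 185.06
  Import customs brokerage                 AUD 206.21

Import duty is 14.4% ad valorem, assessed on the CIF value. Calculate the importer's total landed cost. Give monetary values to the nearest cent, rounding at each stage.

EXW: the seller makes goods available at their premises; the buyer bears all onward costs.
CIF value = EXW price + inland to port + export clearance + origin terminal + freight + insurance = 4721.57 + 1351.13 + 123.55 + 248.55 + 7063.48 + 185.06 = 13693.34
Import duty = 13693.34 × 14.4% = 1971.84
Buyer bears: inland to port 1351.13 + export clearance 123.55 + origin terminal 248.55 + freight 7063.48 + insurance 185.06 + brokerage 206.21 + duty 1971.84 = 11149.82
Landed cost = invoice 4721.57 + 11149.82 = 15871.39

Total landed cost: AUD 15871.39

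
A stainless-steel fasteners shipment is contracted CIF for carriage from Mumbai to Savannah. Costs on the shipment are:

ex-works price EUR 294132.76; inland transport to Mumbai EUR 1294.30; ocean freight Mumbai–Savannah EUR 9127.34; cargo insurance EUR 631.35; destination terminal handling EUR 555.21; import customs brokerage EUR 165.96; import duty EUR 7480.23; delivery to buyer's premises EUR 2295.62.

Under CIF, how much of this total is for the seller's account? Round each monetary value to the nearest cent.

Seller's account: EUR 305185.75

CIF: the seller pays costs through ocean freight and marine insurance to the destination port.
Seller's account: goods 294132.76 + inland to port 1294.30 + freight 9127.34 + insurance 631.35 = 305185.75
Buyer's account: destination terminal 555.21 + brokerage 165.96 + duty 7480.23 + delivery 2295.62 = 10497.02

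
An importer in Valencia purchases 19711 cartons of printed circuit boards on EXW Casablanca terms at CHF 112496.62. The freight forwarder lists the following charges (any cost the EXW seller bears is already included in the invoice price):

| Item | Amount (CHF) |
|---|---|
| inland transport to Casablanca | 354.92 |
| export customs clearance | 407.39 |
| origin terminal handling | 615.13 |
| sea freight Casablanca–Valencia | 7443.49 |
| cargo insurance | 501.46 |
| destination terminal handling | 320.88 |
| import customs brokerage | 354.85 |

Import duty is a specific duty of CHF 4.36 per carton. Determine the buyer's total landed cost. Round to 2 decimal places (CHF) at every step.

EXW: the seller makes goods available at their premises; the buyer bears all onward costs.
CIF value = EXW price + inland to port + export clearance + origin terminal + freight + insurance = 112496.62 + 354.92 + 407.39 + 615.13 + 7443.49 + 501.46 = 121819.01
Import duty = 19711 × 4.36 = 85939.96
Buyer bears: inland to port 354.92 + export clearance 407.39 + origin terminal 615.13 + freight 7443.49 + insurance 501.46 + destination terminal 320.88 + brokerage 354.85 + duty 85939.96 = 95938.08
Landed cost = invoice 112496.62 + 95938.08 = 208434.70

Total landed cost: CHF 208434.70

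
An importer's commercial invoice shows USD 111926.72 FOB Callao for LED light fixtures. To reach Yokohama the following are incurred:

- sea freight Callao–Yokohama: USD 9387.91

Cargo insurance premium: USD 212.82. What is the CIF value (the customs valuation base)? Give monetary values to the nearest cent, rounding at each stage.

CIF value: USD 121527.45

CIF = FOB price + freight + insurance
CIF = 111926.72 + 9387.91 + 212.82 = 121527.45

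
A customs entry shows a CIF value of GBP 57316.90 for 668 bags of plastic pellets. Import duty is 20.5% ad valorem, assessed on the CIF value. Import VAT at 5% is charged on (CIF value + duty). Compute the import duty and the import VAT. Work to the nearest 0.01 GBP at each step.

Import duty = 57316.90 × 20.5% = 11749.96
VAT base = CIF + duty = 57316.90 + 11749.96 = 69066.86
Import VAT = 69066.86 × 5% = 3453.34

Import duty: GBP 11749.96; import VAT: GBP 3453.34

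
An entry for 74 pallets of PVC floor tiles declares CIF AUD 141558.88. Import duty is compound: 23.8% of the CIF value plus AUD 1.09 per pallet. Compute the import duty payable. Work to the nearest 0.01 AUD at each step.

Import duty: AUD 33771.67

Ad valorem component: 141558.88 × 23.8% = 33691.01
Specific component: 74 × 1.09 = 80.66
Import duty = 33691.01 + 80.66 = 33771.67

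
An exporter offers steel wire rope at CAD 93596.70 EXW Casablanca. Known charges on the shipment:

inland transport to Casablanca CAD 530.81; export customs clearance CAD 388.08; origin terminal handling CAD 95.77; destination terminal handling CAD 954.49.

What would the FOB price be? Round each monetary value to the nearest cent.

FOB price: CAD 94611.36

Not relevant to the conversion: destination terminal — on the buyer under both terms; not part of either seller's price.
From EXW to FOB, the seller additionally bears: inland to port, export clearance, origin terminal.
FOB price = 93596.70 + 530.81 + 388.08 + 95.77 = 94611.36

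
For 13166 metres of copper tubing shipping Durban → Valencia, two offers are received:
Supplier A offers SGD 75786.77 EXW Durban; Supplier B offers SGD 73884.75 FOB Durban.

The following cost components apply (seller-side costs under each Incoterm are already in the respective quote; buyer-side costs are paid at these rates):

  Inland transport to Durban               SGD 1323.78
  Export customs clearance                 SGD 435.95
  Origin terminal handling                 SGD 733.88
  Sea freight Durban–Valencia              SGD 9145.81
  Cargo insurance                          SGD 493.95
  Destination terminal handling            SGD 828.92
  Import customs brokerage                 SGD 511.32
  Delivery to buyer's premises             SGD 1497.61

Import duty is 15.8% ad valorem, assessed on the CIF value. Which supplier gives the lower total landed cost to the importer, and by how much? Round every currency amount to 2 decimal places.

Supplier A (EXW):
CIF value = EXW price + inland to port + export clearance + origin terminal + freight + insurance = 75786.77 + 1323.78 + 435.95 + 733.88 + 9145.81 + 493.95 = 87920.14
Import duty = 87920.14 × 15.8% = 13891.38
Buyer bears (A): 1323.78 + 435.95 + 733.88 + 9145.81 + 493.95 + 828.92 + 511.32 + 1497.61 = 14971.22
Landed cost (A) = invoice 75786.77 + 14971.22 + duty 13891.38 = 104649.37
Supplier B (FOB):
CIF value = FOB price + freight + insurance = 73884.75 + 9145.81 + 493.95 = 83524.51
Import duty = 83524.51 × 15.8% = 13196.87
Buyer bears (B): 9145.81 + 493.95 + 828.92 + 511.32 + 1497.61 = 12477.61
Landed cost (B) = invoice 73884.75 + 12477.61 + duty 13196.87 = 99559.23
Difference = |104649.37 − 99559.23| = 5090.14

Supplier B is cheaper by SGD 5090.14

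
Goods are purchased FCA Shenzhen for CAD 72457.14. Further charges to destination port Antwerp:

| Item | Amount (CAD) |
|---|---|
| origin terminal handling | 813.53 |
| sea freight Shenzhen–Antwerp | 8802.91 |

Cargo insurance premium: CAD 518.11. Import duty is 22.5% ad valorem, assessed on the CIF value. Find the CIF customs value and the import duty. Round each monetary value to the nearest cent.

CIF value: CAD 82591.69; import duty: CAD 18583.13

CIF = FCA price + pre-shipment costs + freight + insurance
CIF = 72457.14 + 813.53 + 8802.91 + 518.11 = 82591.69
Import duty = 82591.69 × 22.5% = 18583.13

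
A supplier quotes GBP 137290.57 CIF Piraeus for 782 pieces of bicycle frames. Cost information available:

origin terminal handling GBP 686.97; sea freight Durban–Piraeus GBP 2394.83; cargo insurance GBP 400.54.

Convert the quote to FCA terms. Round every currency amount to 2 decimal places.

From CIF to FCA, the seller no longer bears: origin terminal, freight, insurance.
FCA price = 137290.57 − 686.97 − 2394.83 − 400.54 = 133808.23

FCA price: GBP 133808.23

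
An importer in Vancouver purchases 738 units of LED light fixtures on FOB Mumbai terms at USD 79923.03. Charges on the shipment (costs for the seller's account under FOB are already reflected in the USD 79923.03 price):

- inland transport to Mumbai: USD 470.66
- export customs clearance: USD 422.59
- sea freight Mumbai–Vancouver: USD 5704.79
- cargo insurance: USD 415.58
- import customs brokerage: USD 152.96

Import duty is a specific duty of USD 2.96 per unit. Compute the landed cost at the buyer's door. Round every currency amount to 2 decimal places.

FOB: the seller bears costs until goods are on board at the origin port; the buyer bears freight, insurance and all costs thereafter.
Already in the invoice (seller's account under FOB): inland to port, export clearance — exclude.
CIF value = FOB price + freight + insurance = 79923.03 + 5704.79 + 415.58 = 86043.40
Import duty = 738 × 2.96 = 2184.48
Buyer bears: freight 5704.79 + insurance 415.58 + brokerage 152.96 + duty 2184.48 = 8457.81
Landed cost = invoice 79923.03 + 8457.81 = 88380.84

Total landed cost: USD 88380.84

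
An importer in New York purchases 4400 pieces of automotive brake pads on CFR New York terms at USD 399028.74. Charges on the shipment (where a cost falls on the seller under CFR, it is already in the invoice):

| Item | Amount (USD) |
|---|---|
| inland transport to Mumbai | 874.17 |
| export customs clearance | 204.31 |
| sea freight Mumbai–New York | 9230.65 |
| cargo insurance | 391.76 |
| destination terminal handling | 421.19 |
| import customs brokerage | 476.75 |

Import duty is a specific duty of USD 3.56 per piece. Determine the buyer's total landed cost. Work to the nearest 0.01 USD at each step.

Total landed cost: USD 415982.44

CFR: the seller pays costs through ocean freight to the destination port, but not insurance.
Already in the invoice (seller's account under CFR): inland to port, export clearance, freight — exclude.
CIF value = CFR price + insurance = 399028.74 + 391.76 = 399420.50
Import duty = 4400 × 3.56 = 15664.00
Buyer bears: insurance 391.76 + destination terminal 421.19 + brokerage 476.75 + duty 15664.00 = 16953.70
Landed cost = invoice 399028.74 + 16953.70 = 415982.44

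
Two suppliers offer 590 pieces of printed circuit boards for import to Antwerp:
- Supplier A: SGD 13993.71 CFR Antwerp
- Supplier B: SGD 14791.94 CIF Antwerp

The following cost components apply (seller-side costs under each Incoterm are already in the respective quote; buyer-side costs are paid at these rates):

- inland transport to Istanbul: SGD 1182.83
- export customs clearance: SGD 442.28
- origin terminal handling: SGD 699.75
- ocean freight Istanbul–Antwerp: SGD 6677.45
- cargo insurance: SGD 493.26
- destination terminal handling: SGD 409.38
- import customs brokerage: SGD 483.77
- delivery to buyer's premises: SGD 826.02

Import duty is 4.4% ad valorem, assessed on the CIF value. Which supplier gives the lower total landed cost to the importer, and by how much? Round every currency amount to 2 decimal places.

Supplier A (CFR):
CIF value = CFR price + insurance = 13993.71 + 493.26 = 14486.97
Import duty = 14486.97 × 4.4% = 637.43
Buyer bears (A): 493.26 + 409.38 + 483.77 + 826.02 = 2212.43
Landed cost (A) = invoice 13993.71 + 2212.43 + duty 637.43 = 16843.57
Supplier B (CIF):
The CIF price already equals the CIF value: 14791.94
Import duty = 14791.94 × 4.4% = 650.85
Buyer bears (B): 409.38 + 483.77 + 826.02 = 1719.17
Landed cost (B) = invoice 14791.94 + 1719.17 + duty 650.85 = 17161.96
Difference = |16843.57 − 17161.96| = 318.39

Supplier A is cheaper by SGD 318.39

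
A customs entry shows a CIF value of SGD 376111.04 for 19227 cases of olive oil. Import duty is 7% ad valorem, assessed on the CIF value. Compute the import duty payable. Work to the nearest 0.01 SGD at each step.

Import duty = 376111.04 × 7% = 26327.77

Import duty: SGD 26327.77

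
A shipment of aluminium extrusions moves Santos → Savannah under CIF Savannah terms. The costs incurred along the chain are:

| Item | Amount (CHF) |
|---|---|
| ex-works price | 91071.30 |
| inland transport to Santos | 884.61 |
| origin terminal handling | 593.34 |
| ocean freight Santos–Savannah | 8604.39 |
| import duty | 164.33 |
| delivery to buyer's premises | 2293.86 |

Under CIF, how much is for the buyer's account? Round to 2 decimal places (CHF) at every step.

Buyer's account: CHF 2458.19

CIF: the seller pays costs through ocean freight and marine insurance to the destination port.
Seller's account: goods 91071.30 + inland to port 884.61 + origin terminal 593.34 + freight 8604.39 = 101153.64
Buyer's account: duty 164.33 + delivery 2293.86 = 2458.19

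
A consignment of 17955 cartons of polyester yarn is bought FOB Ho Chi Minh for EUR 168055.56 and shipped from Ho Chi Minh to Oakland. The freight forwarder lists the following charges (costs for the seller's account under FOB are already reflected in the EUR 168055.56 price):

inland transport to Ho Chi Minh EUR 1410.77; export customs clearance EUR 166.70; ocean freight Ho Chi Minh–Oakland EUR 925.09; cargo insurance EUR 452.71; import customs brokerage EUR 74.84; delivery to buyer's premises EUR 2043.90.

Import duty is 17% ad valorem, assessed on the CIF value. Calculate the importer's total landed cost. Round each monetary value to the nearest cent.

FOB: the seller bears costs until goods are on board at the origin port; the buyer bears freight, insurance and all costs thereafter.
Already in the invoice (seller's account under FOB): inland to port, export clearance — exclude.
CIF value = FOB price + freight + insurance = 168055.56 + 925.09 + 452.71 = 169433.36
Import duty = 169433.36 × 17% = 28803.67
Buyer bears: freight 925.09 + insurance 452.71 + brokerage 74.84 + delivery 2043.90 + duty 28803.67 = 32300.21
Landed cost = invoice 168055.56 + 32300.21 = 200355.77

Total landed cost: EUR 200355.77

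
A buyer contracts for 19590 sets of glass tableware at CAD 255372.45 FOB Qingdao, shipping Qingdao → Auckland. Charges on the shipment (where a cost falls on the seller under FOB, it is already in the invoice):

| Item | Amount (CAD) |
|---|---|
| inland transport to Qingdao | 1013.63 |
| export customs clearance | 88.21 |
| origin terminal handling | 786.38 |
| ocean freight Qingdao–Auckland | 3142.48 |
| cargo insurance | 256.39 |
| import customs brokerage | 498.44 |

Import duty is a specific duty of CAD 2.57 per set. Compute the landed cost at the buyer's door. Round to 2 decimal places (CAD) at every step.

FOB: the seller bears costs until goods are on board at the origin port; the buyer bears freight, insurance and all costs thereafter.
Already in the invoice (seller's account under FOB): inland to port, export clearance, origin terminal — exclude.
CIF value = FOB price + freight + insurance = 255372.45 + 3142.48 + 256.39 = 258771.32
Import duty = 19590 × 2.57 = 50346.30
Buyer bears: freight 3142.48 + insurance 256.39 + brokerage 498.44 + duty 50346.30 = 54243.61
Landed cost = invoice 255372.45 + 54243.61 = 309616.06

Total landed cost: CAD 309616.06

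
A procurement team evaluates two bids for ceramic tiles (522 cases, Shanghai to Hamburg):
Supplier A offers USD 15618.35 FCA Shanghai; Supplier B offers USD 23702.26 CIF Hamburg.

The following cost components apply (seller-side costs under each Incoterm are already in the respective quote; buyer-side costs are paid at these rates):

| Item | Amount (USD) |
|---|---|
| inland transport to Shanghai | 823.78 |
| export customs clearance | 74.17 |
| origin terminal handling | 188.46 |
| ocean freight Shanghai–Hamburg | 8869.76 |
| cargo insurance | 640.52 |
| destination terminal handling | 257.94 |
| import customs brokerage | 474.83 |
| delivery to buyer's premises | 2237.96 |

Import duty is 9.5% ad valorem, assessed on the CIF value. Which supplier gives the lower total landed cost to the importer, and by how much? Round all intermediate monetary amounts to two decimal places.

Supplier B is cheaper by USD 1768.24

Supplier A (FCA):
CIF value = FCA price + origin terminal + freight + insurance = 15618.35 + 188.46 + 8869.76 + 640.52 = 25317.09
Import duty = 25317.09 × 9.5% = 2405.12
Buyer bears (A): 188.46 + 8869.76 + 640.52 + 257.94 + 474.83 + 2237.96 = 12669.47
Landed cost (A) = invoice 15618.35 + 12669.47 + duty 2405.12 = 30692.94
Supplier B (CIF):
The CIF price already equals the CIF value: 23702.26
Import duty = 23702.26 × 9.5% = 2251.71
Buyer bears (B): 257.94 + 474.83 + 2237.96 = 2970.73
Landed cost (B) = invoice 23702.26 + 2970.73 + duty 2251.71 = 28924.70
Difference = |30692.94 − 28924.70| = 1768.24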